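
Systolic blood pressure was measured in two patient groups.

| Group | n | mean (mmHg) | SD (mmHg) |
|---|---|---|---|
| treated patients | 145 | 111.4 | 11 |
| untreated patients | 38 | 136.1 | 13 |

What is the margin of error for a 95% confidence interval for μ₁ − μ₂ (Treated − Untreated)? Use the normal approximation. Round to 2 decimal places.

Standard errors of each mean: 11/√145 = 0.9135 and 13/√38 = 2.1089.
SE(x̄₁ − x̄₂) = √(0.9135² + 2.1089²) = 2.2982 for independent samples with unequal variances.
With z* = 1.960, the margin is 1.960 × 2.2982 = 4.5045.

4.50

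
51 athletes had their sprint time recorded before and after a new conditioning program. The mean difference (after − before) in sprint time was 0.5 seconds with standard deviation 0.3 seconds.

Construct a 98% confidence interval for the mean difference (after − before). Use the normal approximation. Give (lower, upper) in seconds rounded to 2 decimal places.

Paired design: SE = s_d/√n = 0.3/√51 = 0.0420.
z* = 2.326; margin of error = 2.326 × 0.0420 = 0.0977.
0.5 ± 0.0977 → (0.40, 0.60).

(0.40, 0.60)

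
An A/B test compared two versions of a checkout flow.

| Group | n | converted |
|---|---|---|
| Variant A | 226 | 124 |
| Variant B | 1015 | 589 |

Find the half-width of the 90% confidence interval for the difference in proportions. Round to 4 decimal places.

0.0601

Sample proportions: 124/226 = 0.5487, 589/1015 = 0.5803.
Each SE is √(p̂(1−p̂)/n): √(0.5487·0.4513/226) = 0.03310 and √(0.5803·0.4197/1015) = 0.01549.
SE(p̂₁ − p̂₂) = √(SE₁² + SE₂²) = √(0.00109561 + 0.0002399401) = 0.03655, since the two samples are independent.
At 90% confidence z* = 1.645; margin = 1.645 × 0.03655 = 0.06012.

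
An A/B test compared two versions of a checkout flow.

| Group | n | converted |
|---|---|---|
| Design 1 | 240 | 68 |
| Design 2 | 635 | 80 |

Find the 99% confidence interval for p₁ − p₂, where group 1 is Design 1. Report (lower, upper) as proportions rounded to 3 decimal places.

p̂₁ = 68/240 = 0.2833 and p̂₂ = 80/635 = 0.1260.
SE₁ = √(p̂₁(1−p̂₁)/n₁) = √(0.2833·0.7167/240) = 0.02909; SE₂ = √(0.1260·0.8740/635) = 0.01317.
Independent samples: SE of the difference = √(SE₁² + SE₂²) = √(0.0008462281 + 0.0001734489) = 0.03193.
z* for 99% confidence is 2.576, so the margin of error is 2.576 × 0.03193 = 0.08225.
Point estimate p̂₁ − p̂₂ = 0.2833 − 0.1260 = 0.1573.
0.1573 ± 0.08225 → (0.075, 0.240).

(0.075, 0.240)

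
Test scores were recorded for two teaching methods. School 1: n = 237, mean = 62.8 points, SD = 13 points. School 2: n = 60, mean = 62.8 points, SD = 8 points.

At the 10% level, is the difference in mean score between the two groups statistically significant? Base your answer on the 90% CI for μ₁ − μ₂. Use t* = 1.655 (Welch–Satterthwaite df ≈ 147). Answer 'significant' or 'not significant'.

not significant

SE₁ = s₁/√n₁ = 13/√237 = 0.8444; SE₂ = 8/√60 = 1.0328.
Independent samples, unequal variances: SE_diff = √(SE₁² + SE₂²) = √(0.71301136 + 1.06667584) = 1.3340.
t* = 1.655, so margin of error = 1.655 × 1.3340 = 2.2078.
Difference in means = 62.8 − 62.8 = 0.0000.
0.0000 ± 2.2078 → (-2.2078, 2.2078).
The interval (-2.2078, 2.2078) contains 0, so the difference is not significant.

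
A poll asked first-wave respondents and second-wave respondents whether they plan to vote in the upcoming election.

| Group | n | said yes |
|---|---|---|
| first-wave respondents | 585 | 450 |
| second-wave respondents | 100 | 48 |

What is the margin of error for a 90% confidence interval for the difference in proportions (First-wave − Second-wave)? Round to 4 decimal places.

p̂₁ = 450/585 = 0.7692 and p̂₂ = 48/100 = 0.4800.
SE₁ = √(p̂₁(1−p̂₁)/n₁) = √(0.7692·0.2308/585) = 0.01742; SE₂ = √(0.4800·0.5200/100) = 0.04996.
Independent samples: SE of the difference = √(SE₁² + SE₂²) = √(0.0003034564 + 0.0024960016) = 0.05291.
z* for 90% confidence is 1.645, so the margin of error is 1.645 × 0.05291 = 0.08704.

0.0870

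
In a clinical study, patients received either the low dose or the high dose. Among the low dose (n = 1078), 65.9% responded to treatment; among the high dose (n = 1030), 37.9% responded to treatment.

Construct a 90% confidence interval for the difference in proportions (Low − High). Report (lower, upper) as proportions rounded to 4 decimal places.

(0.2456, 0.3144)

The two standard errors are √(0.6590×0.3410/1078) = 0.01444 and √(0.3790×0.6210/1030) = 0.01512.
Because the samples are independent, SE_diff = √(0.01444² + 0.01512²) = 0.02091.
Using z* = 1.645 for 90%, ME = 1.645 × 0.02091 = 0.03440.
p̂₁ − p̂₂ = 0.2800; interval 0.2800 ± 0.03440 gives (0.2456, 0.3144).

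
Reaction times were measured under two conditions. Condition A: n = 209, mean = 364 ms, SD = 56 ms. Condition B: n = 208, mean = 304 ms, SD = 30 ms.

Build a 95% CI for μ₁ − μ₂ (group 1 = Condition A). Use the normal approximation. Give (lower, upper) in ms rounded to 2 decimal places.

Per-group SEs: s₁/√n₁ = 56/√209 = 3.8736, s₂/√n₂ = 30/√208 = 2.0801.
Unpooled SE of the difference: √(15.00477696 + 4.32681601) = 4.3968.
Margin of error = z* · SE = 1.960 × 4.3968 = 8.6177.
x̄₁ − x̄₂ = 364 − 304 = 60.0000.
CI: 60.0000 ± 8.6177 = (51.38, 68.62).

(51.38, 68.62)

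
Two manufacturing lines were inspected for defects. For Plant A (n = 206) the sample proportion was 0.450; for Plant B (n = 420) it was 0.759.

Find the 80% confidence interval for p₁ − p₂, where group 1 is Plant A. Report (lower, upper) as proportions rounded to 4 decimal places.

The two standard errors are √(0.4500×0.5500/206) = 0.03466 and √(0.7590×0.2410/420) = 0.02087.
Because the samples are independent, SE_diff = √(0.03466² + 0.02087²) = 0.04046.
Using z* = 1.282 for 80%, ME = 1.282 × 0.04046 = 0.05187.
p̂₁ − p̂₂ = -0.3090; interval -0.3090 ± 0.05187 gives (-0.3609, -0.2571).

(-0.3609, -0.2571)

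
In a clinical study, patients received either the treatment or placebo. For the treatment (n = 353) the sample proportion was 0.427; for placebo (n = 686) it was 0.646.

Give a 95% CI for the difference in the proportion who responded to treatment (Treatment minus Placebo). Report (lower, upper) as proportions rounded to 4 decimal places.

(-0.2818, -0.1562)

The two standard errors are √(0.4270×0.5730/353) = 0.02633 and √(0.6460×0.3540/686) = 0.01826.
Because the samples are independent, SE_diff = √(0.02633² + 0.01826²) = 0.03204.
Using z* = 1.960 for 95%, ME = 1.960 × 0.03204 = 0.06280.
p̂₁ − p̂₂ = -0.2190; interval -0.2190 ± 0.06280 gives (-0.2818, -0.1562).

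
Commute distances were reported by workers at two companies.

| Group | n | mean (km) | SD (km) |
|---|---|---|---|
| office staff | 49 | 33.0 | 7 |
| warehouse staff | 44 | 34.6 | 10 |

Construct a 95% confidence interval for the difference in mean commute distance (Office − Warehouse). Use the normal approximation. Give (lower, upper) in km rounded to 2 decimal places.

(-5.15, 1.95)

Per-group SEs: s₁/√n₁ = 7/√49 = 1.0000, s₂/√n₂ = 10/√44 = 1.5076.
Unpooled SE of the difference: √(1.0 + 2.27285776) = 1.8091.
Margin of error = z* · SE = 1.960 × 1.8091 = 3.5458.
x̄₁ − x̄₂ = 33.0 − 34.6 = -1.6000.
CI: -1.6000 ± 3.5458 = (-5.15, 1.95).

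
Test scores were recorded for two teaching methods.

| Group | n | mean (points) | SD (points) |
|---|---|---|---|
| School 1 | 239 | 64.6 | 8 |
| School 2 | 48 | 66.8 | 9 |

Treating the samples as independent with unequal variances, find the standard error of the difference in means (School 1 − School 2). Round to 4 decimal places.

Per-group SEs: s₁/√n₁ = 8/√239 = 0.5175, s₂/√n₂ = 9/√48 = 1.2990.
Unpooled SE of the difference: √(0.26780625 + 1.687401) = 1.3983.

1.3983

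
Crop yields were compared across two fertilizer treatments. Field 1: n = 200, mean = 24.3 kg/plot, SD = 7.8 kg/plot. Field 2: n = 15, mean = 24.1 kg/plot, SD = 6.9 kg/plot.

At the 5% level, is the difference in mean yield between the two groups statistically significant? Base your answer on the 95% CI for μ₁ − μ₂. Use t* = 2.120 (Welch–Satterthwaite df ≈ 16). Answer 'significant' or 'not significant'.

Standard errors of each mean: 7.8/√200 = 0.5515 and 6.9/√15 = 1.7816.
SE(x̄₁ − x̄₂) = √(0.5515² + 1.7816²) = 1.8650 for independent samples with unequal variances.
With t* = 2.120, the margin is 2.120 × 1.8650 = 3.9538.
x̄₁ − x̄₂ = 24.3 − 24.1 = 0.2000; the interval is 0.2000 ± 3.9538 = (-3.7538, 4.1538).
The interval (-3.7538, 4.1538) contains 0, so the difference is not significant.

not significant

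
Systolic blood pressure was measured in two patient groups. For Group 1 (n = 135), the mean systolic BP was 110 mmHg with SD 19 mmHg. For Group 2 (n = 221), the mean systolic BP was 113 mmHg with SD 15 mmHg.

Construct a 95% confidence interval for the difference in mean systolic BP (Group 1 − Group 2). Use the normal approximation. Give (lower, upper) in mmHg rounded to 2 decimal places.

(-6.77, 0.77)

SE₁ = s₁/√n₁ = 19/√135 = 1.6353; SE₂ = 15/√221 = 1.0090.
Independent samples, unequal variances: SE_diff = √(SE₁² + SE₂²) = √(2.67420609 + 1.018081) = 1.9215.
z* = 1.960, so margin of error = 1.960 × 1.9215 = 3.7661.
Difference in means = 110 − 113 = -3.0000.
-3.0000 ± 3.7661 → (-6.77, 0.77).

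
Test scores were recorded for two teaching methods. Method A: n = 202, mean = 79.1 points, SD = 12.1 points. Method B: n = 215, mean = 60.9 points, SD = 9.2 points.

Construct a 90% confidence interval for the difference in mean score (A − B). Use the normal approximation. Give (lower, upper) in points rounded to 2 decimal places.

SE₁ = s₁/√n₁ = 12.1/√202 = 0.8514; SE₂ = 9.2/√215 = 0.6274.
Independent samples, unequal variances: SE_diff = √(SE₁² + SE₂²) = √(0.72488196 + 0.39363076) = 1.0576.
z* = 1.645, so margin of error = 1.645 × 1.0576 = 1.7398.
Difference in means = 79.1 − 60.9 = 18.2000.
18.2000 ± 1.7398 → (16.46, 19.94).

(16.46, 19.94)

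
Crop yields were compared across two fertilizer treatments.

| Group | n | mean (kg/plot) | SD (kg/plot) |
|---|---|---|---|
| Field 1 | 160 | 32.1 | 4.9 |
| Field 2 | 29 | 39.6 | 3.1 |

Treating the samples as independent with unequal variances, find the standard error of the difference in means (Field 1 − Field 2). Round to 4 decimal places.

0.6939

Standard errors of each mean: 4.9/√160 = 0.3874 and 3.1/√29 = 0.5757.
SE(x̄₁ − x̄₂) = √(0.3874² + 0.5757²) = 0.6939 for independent samples with unequal variances.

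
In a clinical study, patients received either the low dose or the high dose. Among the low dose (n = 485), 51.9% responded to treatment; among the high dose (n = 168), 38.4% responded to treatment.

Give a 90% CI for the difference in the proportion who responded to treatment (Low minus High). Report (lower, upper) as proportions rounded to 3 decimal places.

SE₁ = √(p̂₁(1−p̂₁)/n₁) = √(0.5190·0.4810/485) = 0.02269; SE₂ = √(0.3840·0.6160/168) = 0.03752.
Independent samples: SE of the difference = √(SE₁² + SE₂²) = √(0.0005148361 + 0.0014077504) = 0.04385.
z* for 90% confidence is 1.645, so the margin of error is 1.645 × 0.04385 = 0.07213.
Point estimate p̂₁ − p̂₂ = 0.5190 − 0.3840 = 0.1350.
0.1350 ± 0.07213 → (0.063, 0.207).

(0.063, 0.207)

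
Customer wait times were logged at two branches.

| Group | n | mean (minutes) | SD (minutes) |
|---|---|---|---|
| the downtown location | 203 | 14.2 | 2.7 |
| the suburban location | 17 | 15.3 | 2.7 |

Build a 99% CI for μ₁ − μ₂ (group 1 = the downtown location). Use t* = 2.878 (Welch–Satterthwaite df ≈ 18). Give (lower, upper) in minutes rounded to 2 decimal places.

Standard errors of each mean: 2.7/√203 = 0.1895 and 2.7/√17 = 0.6548.
SE(x̄₁ − x̄₂) = √(0.1895² + 0.6548²) = 0.6817 for independent samples with unequal variances.
With t* = 2.878, the margin is 2.878 × 0.6817 = 1.9619.
x̄₁ − x̄₂ = 14.2 − 15.3 = -1.1000; the interval is -1.1000 ± 1.9619 = (-3.06, 0.86).

(-3.06, 0.86)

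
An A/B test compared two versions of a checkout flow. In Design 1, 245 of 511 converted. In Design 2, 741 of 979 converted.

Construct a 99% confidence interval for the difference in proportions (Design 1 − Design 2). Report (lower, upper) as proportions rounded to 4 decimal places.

p̂₁ = 245/511 = 0.4795 and p̂₂ = 741/979 = 0.7569.
SE₁ = √(p̂₁(1−p̂₁)/n₁) = √(0.4795·0.5205/511) = 0.02210; SE₂ = √(0.7569·0.2431/979) = 0.01371.
Independent samples: SE of the difference = √(SE₁² + SE₂²) = √(0.00048841 + 0.0001879641) = 0.02601.
z* for 99% confidence is 2.576, so the margin of error is 2.576 × 0.02601 = 0.06700.
Point estimate p̂₁ − p̂₂ = 0.4795 − 0.7569 = -0.2774.
-0.2774 ± 0.06700 → (-0.3444, -0.2104).

(-0.3444, -0.2104)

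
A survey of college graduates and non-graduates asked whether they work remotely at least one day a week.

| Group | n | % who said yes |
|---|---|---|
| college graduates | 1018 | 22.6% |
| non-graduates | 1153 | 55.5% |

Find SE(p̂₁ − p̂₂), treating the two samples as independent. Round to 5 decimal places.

SE₁ = √(p̂₁(1−p̂₁)/n₁) = √(0.2260·0.7740/1018) = 0.01311; SE₂ = √(0.5550·0.4450/1153) = 0.01464.
Independent samples: SE of the difference = √(SE₁² + SE₂²) = √(0.0001718721 + 0.0002143296) = 0.01965.

0.01965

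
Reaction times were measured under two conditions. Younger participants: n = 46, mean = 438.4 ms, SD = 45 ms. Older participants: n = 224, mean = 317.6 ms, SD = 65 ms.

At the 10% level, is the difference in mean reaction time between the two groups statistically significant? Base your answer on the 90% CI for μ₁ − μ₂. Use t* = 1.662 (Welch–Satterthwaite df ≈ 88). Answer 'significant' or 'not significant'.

Standard errors of each mean: 45/√46 = 6.6349 and 65/√224 = 4.3430.
SE(x̄₁ − x̄₂) = √(6.6349² + 4.3430²) = 7.9299 for independent samples with unequal variances.
With t* = 1.662, the margin is 1.662 × 7.9299 = 13.1795.
x̄₁ − x̄₂ = 438.4 − 317.6 = 120.8000; the interval is 120.8000 ± 13.1795 = (107.6205, 133.9795).
The interval (107.6205, 133.9795) does not contain 0, so the difference is significant.

significant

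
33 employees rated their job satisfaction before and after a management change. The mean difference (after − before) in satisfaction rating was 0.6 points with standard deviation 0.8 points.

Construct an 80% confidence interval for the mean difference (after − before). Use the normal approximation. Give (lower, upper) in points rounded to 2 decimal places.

This is a matched-pairs design, so SE = s_d/√n = 0.8/√33 = 0.1393.
Margin = 1.282 × 0.1393 = 0.1786; the interval is 0.6 ± 0.1786 = (0.42, 0.78).

(0.42, 0.78)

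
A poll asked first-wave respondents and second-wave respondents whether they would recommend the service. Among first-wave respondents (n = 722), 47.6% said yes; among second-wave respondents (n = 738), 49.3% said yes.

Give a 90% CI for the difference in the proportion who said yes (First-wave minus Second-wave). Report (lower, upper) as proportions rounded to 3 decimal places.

SE₁ = √(p̂₁(1−p̂₁)/n₁) = √(0.4760·0.5240/722) = 0.01859; SE₂ = √(0.4930·0.5070/738) = 0.01840.
Independent samples: SE of the difference = √(SE₁² + SE₂²) = √(0.0003455881 + 0.00033856) = 0.02616.
z* for 90% confidence is 1.645, so the margin of error is 1.645 × 0.02616 = 0.04303.
Point estimate p̂₁ − p̂₂ = 0.4760 − 0.4930 = -0.0170.
-0.0170 ± 0.04303 → (-0.060, 0.026).

(-0.060, 0.026)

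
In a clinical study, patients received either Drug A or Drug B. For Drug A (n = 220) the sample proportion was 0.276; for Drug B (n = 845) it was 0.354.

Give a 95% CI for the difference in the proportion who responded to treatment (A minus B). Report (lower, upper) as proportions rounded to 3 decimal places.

SE₁ = √(p̂₁(1−p̂₁)/n₁) = √(0.2760·0.7240/220) = 0.03014; SE₂ = √(0.3540·0.6460/845) = 0.01645.
Independent samples: SE of the difference = √(SE₁² + SE₂²) = √(0.0009084196 + 0.0002706025) = 0.03434.
z* for 95% confidence is 1.960, so the margin of error is 1.960 × 0.03434 = 0.06731.
Point estimate p̂₁ − p̂₂ = 0.2760 − 0.3540 = -0.0780.
-0.0780 ± 0.06731 → (-0.145, -0.011).

(-0.145, -0.011)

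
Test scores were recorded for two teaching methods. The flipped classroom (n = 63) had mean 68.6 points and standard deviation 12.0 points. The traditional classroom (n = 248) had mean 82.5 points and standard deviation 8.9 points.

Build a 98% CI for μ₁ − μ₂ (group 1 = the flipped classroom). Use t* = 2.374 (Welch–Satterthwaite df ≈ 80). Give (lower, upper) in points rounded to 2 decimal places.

(-17.73, -10.07)

Standard errors of each mean: 12.0/√63 = 1.5119 and 8.9/√248 = 0.5652.
SE(x̄₁ − x̄₂) = √(1.5119² + 0.5652²) = 1.6141 for independent samples with unequal variances.
With t* = 2.374, the margin is 2.374 × 1.6141 = 3.8319.
x̄₁ − x̄₂ = 68.6 − 82.5 = -13.9000; the interval is -13.9000 ± 3.8319 = (-17.73, -10.07).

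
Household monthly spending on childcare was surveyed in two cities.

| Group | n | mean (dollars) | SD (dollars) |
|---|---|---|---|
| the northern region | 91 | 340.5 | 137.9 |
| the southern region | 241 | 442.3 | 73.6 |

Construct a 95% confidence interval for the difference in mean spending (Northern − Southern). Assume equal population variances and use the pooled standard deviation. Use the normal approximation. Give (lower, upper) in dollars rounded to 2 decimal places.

s_p = √[((n₁−1)s₁² + (n₂−1)s₂²)/(n₁+n₂−2)] = √[(90·137.9² + 240·73.6²)/330] = 95.5296.
SE = 95.5296·√(1/91 + 1/241) = 11.7538.
With z* = 1.960, margin = 1.960 × 11.7538 = 23.0374.
x̄₁ − x̄₂ = 340.5 − 442.3 = -101.8000; interval -101.8000 ± 23.0374 = (-124.84, -78.76).

(-124.84, -78.76)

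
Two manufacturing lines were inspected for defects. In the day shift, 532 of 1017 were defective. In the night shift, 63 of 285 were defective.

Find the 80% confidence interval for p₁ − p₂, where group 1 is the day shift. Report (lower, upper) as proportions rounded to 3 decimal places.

(0.265, 0.339)

p̂₁ = 532/1017 = 0.5231 and p̂₂ = 63/285 = 0.2211.
SE₁ = √(p̂₁(1−p̂₁)/n₁) = √(0.5231·0.4769/1017) = 0.01566; SE₂ = √(0.2211·0.7789/285) = 0.02458.
Independent samples: SE of the difference = √(SE₁² + SE₂²) = √(0.0002452356 + 0.0006041764) = 0.02914.
z* for 80% confidence is 1.282, so the margin of error is 1.282 × 0.02914 = 0.03736.
Point estimate p̂₁ − p̂₂ = 0.5231 − 0.2211 = 0.3020.
0.3020 ± 0.03736 → (0.265, 0.339).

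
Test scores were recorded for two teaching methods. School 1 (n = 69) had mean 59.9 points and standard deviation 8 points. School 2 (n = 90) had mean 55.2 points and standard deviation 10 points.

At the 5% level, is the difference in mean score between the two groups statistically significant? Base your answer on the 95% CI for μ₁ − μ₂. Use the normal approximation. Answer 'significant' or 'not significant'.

Standard errors of each mean: 8/√69 = 0.9631 and 10/√90 = 1.0541.
SE(x̄₁ − x̄₂) = √(0.9631² + 1.0541²) = 1.4278 for independent samples with unequal variances.
With z* = 1.960, the margin is 1.960 × 1.4278 = 2.7985.
x̄₁ − x̄₂ = 59.9 − 55.2 = 4.7000; the interval is 4.7000 ± 2.7985 = (1.9015, 7.4985).
The interval (1.9015, 7.4985) does not contain 0, so the difference is significant.

significant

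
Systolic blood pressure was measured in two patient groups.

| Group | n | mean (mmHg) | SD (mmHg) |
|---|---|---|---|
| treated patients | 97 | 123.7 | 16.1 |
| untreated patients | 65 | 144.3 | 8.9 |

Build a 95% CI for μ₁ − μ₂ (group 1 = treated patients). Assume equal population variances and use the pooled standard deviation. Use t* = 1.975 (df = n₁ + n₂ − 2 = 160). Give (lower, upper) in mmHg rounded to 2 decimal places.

(-24.93, -16.27)

Pooled variance s_p² = [96·16.1² + 64·8.9²] / (97+65−2) = 187.2100, so s_p = 13.6825.
SE_diff = s_p·√(1/n₁ + 1/n₂) = 13.6825·√(1/97 + 1/65) = 2.1932.
t* = 1.975; margin = 1.975 × 2.1932 = 4.3316.
Difference = 123.7 − 144.3 = -20.6000.
-20.6000 ± 4.3316 → (-24.93, -16.27).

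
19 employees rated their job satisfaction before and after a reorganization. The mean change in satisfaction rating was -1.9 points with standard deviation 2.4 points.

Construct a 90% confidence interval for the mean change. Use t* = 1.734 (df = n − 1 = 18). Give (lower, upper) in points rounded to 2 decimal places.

(-2.85, -0.95)

This is a matched-pairs design, so SE = s_d/√n = 2.4/√19 = 0.5506.
Margin = 1.734 × 0.5506 = 0.9547; the interval is -1.9 ± 0.9547 = (-2.85, -0.95).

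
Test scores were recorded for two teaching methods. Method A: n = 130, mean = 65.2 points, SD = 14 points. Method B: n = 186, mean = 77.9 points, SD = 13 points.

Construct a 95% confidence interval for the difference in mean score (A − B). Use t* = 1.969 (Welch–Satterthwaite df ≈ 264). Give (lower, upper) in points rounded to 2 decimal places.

(-15.76, -9.64)

SE₁ = s₁/√n₁ = 14/√130 = 1.2279; SE₂ = 13/√186 = 0.9532.
Independent samples, unequal variances: SE_diff = √(SE₁² + SE₂²) = √(1.50773841 + 0.90859024) = 1.5545.
t* = 1.969, so margin of error = 1.969 × 1.5545 = 3.0608.
Difference in means = 65.2 − 77.9 = -12.7000.
-12.7000 ± 3.0608 → (-15.76, -9.64).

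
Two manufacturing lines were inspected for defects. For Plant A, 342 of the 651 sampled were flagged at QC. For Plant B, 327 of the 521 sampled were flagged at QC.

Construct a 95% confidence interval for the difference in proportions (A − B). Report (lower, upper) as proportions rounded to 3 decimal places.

Sample proportions: 342/651 = 0.5253, 327/521 = 0.6276.
Each SE is √(p̂(1−p̂)/n): √(0.5253·0.4747/651) = 0.01957 and √(0.6276·0.3724/521) = 0.02118.
SE(p̂₁ − p̂₂) = √(SE₁² + SE₂²) = √(0.0003829849 + 0.0004485924) = 0.02884, since the two samples are independent.
At 95% confidence z* = 1.960; margin = 1.960 × 0.02884 = 0.05653.
The difference is 0.5253 − 0.6276 = -0.1023, so the interval is -0.1023 ± 0.05653 = (-0.159, -0.046).

(-0.159, -0.046)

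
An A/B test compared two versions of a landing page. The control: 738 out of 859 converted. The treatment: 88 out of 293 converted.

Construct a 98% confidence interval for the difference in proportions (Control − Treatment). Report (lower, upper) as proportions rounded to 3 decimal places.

Sample proportions: 738/859 = 0.8591, 88/293 = 0.3003.
Each SE is √(p̂(1−p̂)/n): √(0.8591·0.1409/859) = 0.01187 and √(0.3003·0.6997/293) = 0.02678.
SE(p̂₁ − p̂₂) = √(SE₁² + SE₂²) = √(0.0001408969 + 0.0007171684) = 0.02929, since the two samples are independent.
At 98% confidence z* = 2.326; margin = 2.326 × 0.02929 = 0.06813.
The difference is 0.8591 − 0.3003 = 0.5588, so the interval is 0.5588 ± 0.06813 = (0.491, 0.627).

(0.491, 0.627)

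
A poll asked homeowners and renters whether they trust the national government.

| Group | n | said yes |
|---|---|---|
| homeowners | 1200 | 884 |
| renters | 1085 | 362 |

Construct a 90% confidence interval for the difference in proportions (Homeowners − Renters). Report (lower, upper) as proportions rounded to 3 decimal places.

(0.372, 0.435)

Sample proportions: 884/1200 = 0.7367, 362/1085 = 0.3336.
Each SE is √(p̂(1−p̂)/n): √(0.7367·0.2633/1200) = 0.01271 and √(0.3336·0.6664/1085) = 0.01431.
SE(p̂₁ − p̂₂) = √(SE₁² + SE₂²) = √(0.0001615441 + 0.0002047761) = 0.01914, since the two samples are independent.
At 90% confidence z* = 1.645; margin = 1.645 × 0.01914 = 0.03149.
The difference is 0.7367 − 0.3336 = 0.4031, so the interval is 0.4031 ± 0.03149 = (0.372, 0.435).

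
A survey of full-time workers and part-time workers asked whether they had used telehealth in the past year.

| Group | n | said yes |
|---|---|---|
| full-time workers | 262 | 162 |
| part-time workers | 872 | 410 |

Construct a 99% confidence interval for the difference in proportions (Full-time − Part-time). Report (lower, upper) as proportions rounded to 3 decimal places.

First, p̂₁ = 162/262 = 0.6183; p̂₂ = 410/872 = 0.4702.
The two standard errors are √(0.6183×0.3817/262) = 0.03001 and √(0.4702×0.5298/872) = 0.01690.
Because the samples are independent, SE_diff = √(0.03001² + 0.01690²) = 0.03444.
Using z* = 2.576 for 99%, ME = 2.576 × 0.03444 = 0.08872.
p̂₁ − p̂₂ = 0.1481; interval 0.1481 ± 0.08872 gives (0.059, 0.237).

(0.059, 0.237)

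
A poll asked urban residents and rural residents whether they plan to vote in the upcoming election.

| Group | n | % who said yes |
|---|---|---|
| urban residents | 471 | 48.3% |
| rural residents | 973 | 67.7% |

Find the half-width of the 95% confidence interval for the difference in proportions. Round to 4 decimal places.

0.0539

Each SE is √(p̂(1−p̂)/n): √(0.4830·0.5170/471) = 0.02303 and √(0.6770·0.3230/973) = 0.01499.
SE(p̂₁ − p̂₂) = √(SE₁² + SE₂²) = √(0.0005303809 + 0.0002247001) = 0.02748, since the two samples are independent.
At 95% confidence z* = 1.960; margin = 1.960 × 0.02748 = 0.05386.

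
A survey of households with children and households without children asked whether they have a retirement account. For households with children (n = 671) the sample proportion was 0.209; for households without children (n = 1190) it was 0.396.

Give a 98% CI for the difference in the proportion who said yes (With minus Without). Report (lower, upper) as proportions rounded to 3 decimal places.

The two standard errors are √(0.2090×0.7910/671) = 0.01570 and √(0.3960×0.6040/1190) = 0.01418.
Because the samples are independent, SE_diff = √(0.01570² + 0.01418²) = 0.02116.
Using z* = 2.326 for 98%, ME = 2.326 × 0.02116 = 0.04922.
p̂₁ − p̂₂ = -0.1870; interval -0.1870 ± 0.04922 gives (-0.236, -0.138).

(-0.236, -0.138)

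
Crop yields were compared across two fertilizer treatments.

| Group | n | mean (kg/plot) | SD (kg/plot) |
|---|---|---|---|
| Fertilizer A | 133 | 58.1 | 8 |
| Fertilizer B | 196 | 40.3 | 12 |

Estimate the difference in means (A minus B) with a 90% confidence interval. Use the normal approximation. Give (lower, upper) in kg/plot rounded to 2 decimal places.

Standard errors of each mean: 8/√133 = 0.6937 and 12/√196 = 0.8571.
SE(x̄₁ − x̄₂) = √(0.6937² + 0.8571²) = 1.1027 for independent samples with unequal variances.
With z* = 1.645, the margin is 1.645 × 1.1027 = 1.8139.
x̄₁ − x̄₂ = 58.1 − 40.3 = 17.8000; the interval is 17.8000 ± 1.8139 = (15.99, 19.61).

(15.99, 19.61)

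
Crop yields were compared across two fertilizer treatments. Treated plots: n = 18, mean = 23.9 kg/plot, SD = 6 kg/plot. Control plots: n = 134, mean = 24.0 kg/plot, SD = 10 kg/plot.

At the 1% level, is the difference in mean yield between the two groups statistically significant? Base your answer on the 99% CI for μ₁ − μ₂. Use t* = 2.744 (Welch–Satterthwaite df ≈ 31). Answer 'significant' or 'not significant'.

Per-group SEs: s₁/√n₁ = 6/√18 = 1.4142, s₂/√n₂ = 10/√134 = 0.8639.
Unpooled SE of the difference: √(1.99996164 + 0.74632321) = 1.6572.
Margin of error = t* · SE = 2.744 × 1.6572 = 4.5474.
x̄₁ − x̄₂ = 23.9 − 24.0 = -0.1000.
CI: -0.1000 ± 4.5474 = (-4.6474, 4.4474).
The interval (-4.6474, 4.4474) contains 0, so the difference is not significant.

not significant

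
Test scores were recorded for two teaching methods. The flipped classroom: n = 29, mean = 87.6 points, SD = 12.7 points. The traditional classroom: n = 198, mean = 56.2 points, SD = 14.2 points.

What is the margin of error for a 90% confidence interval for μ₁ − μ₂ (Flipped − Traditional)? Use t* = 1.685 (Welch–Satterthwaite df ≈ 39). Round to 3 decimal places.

SE₁ = s₁/√n₁ = 12.7/√29 = 2.3583; SE₂ = 14.2/√198 = 1.0092.
Independent samples, unequal variances: SE_diff = √(SE₁² + SE₂²) = √(5.56157889 + 1.01848464) = 2.5652.
t* = 1.685, so margin of error = 1.685 × 2.5652 = 4.3224.

4.322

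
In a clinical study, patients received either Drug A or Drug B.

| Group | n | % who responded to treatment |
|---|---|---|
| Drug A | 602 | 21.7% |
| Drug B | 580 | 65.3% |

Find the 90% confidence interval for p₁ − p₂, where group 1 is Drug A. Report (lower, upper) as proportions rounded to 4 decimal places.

(-0.4787, -0.3933)

Each SE is √(p̂(1−p̂)/n): √(0.2170·0.7830/602) = 0.01680 and √(0.6530·0.3470/580) = 0.01977.
SE(p̂₁ − p̂₂) = √(SE₁² + SE₂²) = √(0.00028224 + 0.0003908529) = 0.02594, since the two samples are independent.
At 90% confidence z* = 1.645; margin = 1.645 × 0.02594 = 0.04267.
The difference is 0.2170 − 0.6530 = -0.4360, so the interval is -0.4360 ± 0.04267 = (-0.4787, -0.3933).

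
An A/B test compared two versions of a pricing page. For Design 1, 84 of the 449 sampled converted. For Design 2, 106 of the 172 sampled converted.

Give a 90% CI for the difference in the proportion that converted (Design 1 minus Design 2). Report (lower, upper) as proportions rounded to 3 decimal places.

p̂₁ = 84/449 = 0.1871 and p̂₂ = 106/172 = 0.6163.
SE₁ = √(p̂₁(1−p̂₁)/n₁) = √(0.1871·0.8129/449) = 0.01840; SE₂ = √(0.6163·0.3837/172) = 0.03708.
Independent samples: SE of the difference = √(SE₁² + SE₂²) = √(0.00033856 + 0.0013749264) = 0.04139.
z* for 90% confidence is 1.645, so the margin of error is 1.645 × 0.04139 = 0.06809.
Point estimate p̂₁ − p̂₂ = 0.1871 − 0.6163 = -0.4292.
-0.4292 ± 0.06809 → (-0.497, -0.361).

(-0.497, -0.361)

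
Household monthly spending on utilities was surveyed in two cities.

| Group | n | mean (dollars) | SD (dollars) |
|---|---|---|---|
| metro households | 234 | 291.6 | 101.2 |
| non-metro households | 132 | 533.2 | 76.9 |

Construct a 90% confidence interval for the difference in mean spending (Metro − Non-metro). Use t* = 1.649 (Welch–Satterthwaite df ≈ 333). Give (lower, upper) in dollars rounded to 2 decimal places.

Standard errors of each mean: 101.2/√234 = 6.6157 and 76.9/√132 = 6.6933.
SE(x̄₁ − x̄₂) = √(6.6157² + 6.6933²) = 9.4110 for independent samples with unequal variances.
With t* = 1.649, the margin is 1.649 × 9.4110 = 15.5187.
x̄₁ − x̄₂ = 291.6 − 533.2 = -241.6000; the interval is -241.6000 ± 15.5187 = (-257.12, -226.08).

(-257.12, -226.08)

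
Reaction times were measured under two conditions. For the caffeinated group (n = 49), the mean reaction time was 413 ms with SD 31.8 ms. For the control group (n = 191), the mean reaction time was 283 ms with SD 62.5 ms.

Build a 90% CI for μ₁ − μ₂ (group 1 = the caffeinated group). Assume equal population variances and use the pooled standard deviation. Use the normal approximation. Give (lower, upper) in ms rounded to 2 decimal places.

Pooled variance s_p² = [48·31.8² + 190·62.5²] / (49+191−2) = 3322.3824, so s_p = 57.6401.
SE_diff = s_p·√(1/n₁ + 1/n₂) = 57.6401·√(1/49 + 1/191) = 9.2303.
z* = 1.645; margin = 1.645 × 9.2303 = 15.1838.
Difference = 413 − 283 = 130.0000.
130.0000 ± 15.1838 → (114.82, 145.18).

(114.82, 145.18)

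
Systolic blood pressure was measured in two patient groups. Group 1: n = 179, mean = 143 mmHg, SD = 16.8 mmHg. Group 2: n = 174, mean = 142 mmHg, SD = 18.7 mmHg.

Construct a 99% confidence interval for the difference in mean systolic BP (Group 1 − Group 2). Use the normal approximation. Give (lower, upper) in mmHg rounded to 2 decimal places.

(-3.88, 5.88)

Per-group SEs: s₁/√n₁ = 16.8/√179 = 1.2557, s₂/√n₂ = 18.7/√174 = 1.4176.
Unpooled SE of the difference: √(1.57678249 + 2.00958976) = 1.8938.
Margin of error = z* · SE = 2.576 × 1.8938 = 4.8784.
x̄₁ − x̄₂ = 143 − 142 = 1.0000.
CI: 1.0000 ± 4.8784 = (-3.88, 5.88).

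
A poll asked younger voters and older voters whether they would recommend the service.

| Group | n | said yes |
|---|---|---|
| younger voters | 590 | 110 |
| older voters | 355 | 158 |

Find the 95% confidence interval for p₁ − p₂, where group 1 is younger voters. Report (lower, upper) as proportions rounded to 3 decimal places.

p̂₁ = 110/590 = 0.1864 and p̂₂ = 158/355 = 0.4451.
SE₁ = √(p̂₁(1−p̂₁)/n₁) = √(0.1864·0.8136/590) = 0.01603; SE₂ = √(0.4451·0.5549/355) = 0.02638.
Independent samples: SE of the difference = √(SE₁² + SE₂²) = √(0.0002569609 + 0.0006959044) = 0.03087.
z* for 95% confidence is 1.960, so the margin of error is 1.960 × 0.03087 = 0.06051.
Point estimate p̂₁ − p̂₂ = 0.1864 − 0.4451 = -0.2587.
-0.2587 ± 0.06051 → (-0.319, -0.198).

(-0.319, -0.198)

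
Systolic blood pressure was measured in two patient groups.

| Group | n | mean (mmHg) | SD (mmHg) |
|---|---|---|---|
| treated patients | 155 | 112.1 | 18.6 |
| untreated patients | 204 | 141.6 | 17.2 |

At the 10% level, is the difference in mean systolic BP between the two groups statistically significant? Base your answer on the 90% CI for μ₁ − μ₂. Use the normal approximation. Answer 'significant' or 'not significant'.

Per-group SEs: s₁/√n₁ = 18.6/√155 = 1.4940, s₂/√n₂ = 17.2/√204 = 1.2042.
Unpooled SE of the difference: √(2.232036 + 1.45009764) = 1.9189.
Margin of error = z* · SE = 1.645 × 1.9189 = 3.1566.
x̄₁ − x̄₂ = 112.1 − 141.6 = -29.5000.
CI: -29.5000 ± 3.1566 = (-32.6566, -26.3434).
The interval (-32.6566, -26.3434) does not contain 0, so the difference is significant.

significant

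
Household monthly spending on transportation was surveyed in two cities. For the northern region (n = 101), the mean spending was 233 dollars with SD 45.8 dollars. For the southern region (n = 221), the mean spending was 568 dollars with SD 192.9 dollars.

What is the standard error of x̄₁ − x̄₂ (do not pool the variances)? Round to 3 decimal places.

13.753

Standard errors of each mean: 45.8/√101 = 4.5573 and 192.9/√221 = 12.9759.
SE(x̄₁ − x̄₂) = √(4.5573² + 12.9759²) = 13.7529 for independent samples with unequal variances.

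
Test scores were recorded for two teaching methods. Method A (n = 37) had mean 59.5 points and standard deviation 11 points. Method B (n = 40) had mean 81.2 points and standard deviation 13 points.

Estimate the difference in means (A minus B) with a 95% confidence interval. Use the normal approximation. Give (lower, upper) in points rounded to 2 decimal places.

SE₁ = s₁/√n₁ = 11/√37 = 1.8084; SE₂ = 13/√40 = 2.0555.
Independent samples, unequal variances: SE_diff = √(SE₁² + SE₂²) = √(3.27031056 + 4.22508025) = 2.7378.
z* = 1.960, so margin of error = 1.960 × 2.7378 = 5.3661.
Difference in means = 59.5 − 81.2 = -21.7000.
-21.7000 ± 5.3661 → (-27.07, -16.33).

(-27.07, -16.33)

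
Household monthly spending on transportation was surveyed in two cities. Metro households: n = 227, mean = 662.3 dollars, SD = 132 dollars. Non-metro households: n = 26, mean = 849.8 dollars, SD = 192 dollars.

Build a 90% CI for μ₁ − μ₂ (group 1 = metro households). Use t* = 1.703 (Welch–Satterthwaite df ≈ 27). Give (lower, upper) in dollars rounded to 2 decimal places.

(-253.34, -121.66)

Standard errors of each mean: 132/√227 = 8.7611 and 192/√26 = 37.6543.
SE(x̄₁ − x̄₂) = √(8.7611² + 37.6543²) = 38.6601 for independent samples with unequal variances.
With t* = 1.703, the margin is 1.703 × 38.6601 = 65.8382.
x̄₁ − x̄₂ = 662.3 − 849.8 = -187.5000; the interval is -187.5000 ± 65.8382 = (-253.34, -121.66).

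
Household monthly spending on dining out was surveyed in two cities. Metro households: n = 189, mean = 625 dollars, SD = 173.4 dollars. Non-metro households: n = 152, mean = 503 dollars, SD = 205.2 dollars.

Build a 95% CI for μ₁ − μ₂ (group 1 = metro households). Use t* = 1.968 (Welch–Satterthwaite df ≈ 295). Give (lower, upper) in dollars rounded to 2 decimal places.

(80.90, 163.10)

Per-group SEs: s₁/√n₁ = 173.4/√189 = 12.6130, s₂/√n₂ = 205.2/√152 = 16.6439.
Unpooled SE of the difference: √(159.087769 + 277.01940721) = 20.8832.
Margin of error = t* · SE = 1.968 × 20.8832 = 41.0981.
x̄₁ − x̄₂ = 625 − 503 = 122.0000.
CI: 122.0000 ± 41.0981 = (80.90, 163.10).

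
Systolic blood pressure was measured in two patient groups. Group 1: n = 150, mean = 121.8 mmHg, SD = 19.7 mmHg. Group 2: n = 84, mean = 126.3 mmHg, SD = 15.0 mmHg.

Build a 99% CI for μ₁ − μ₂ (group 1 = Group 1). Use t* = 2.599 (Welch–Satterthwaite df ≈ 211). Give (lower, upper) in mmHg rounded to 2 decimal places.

(-10.46, 1.46)

Standard errors of each mean: 19.7/√150 = 1.6085 and 15.0/√84 = 1.6366.
SE(x̄₁ − x̄₂) = √(1.6085² + 1.6366²) = 2.2947 for independent samples with unequal variances.
With t* = 2.599, the margin is 2.599 × 2.2947 = 5.9639.
x̄₁ − x̄₂ = 121.8 − 126.3 = -4.5000; the interval is -4.5000 ± 5.9639 = (-10.46, 1.46).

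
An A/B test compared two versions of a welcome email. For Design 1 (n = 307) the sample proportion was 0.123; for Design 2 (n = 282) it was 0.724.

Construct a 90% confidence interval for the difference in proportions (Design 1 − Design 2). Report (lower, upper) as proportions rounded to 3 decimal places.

The two standard errors are √(0.1230×0.8770/307) = 0.01874 and √(0.7240×0.2760/282) = 0.02662.
Because the samples are independent, SE_diff = √(0.01874² + 0.02662²) = 0.03255.
Using z* = 1.645 for 90%, ME = 1.645 × 0.03255 = 0.05354.
p̂₁ − p̂₂ = -0.6010; interval -0.6010 ± 0.05354 gives (-0.655, -0.547).

(-0.655, -0.547)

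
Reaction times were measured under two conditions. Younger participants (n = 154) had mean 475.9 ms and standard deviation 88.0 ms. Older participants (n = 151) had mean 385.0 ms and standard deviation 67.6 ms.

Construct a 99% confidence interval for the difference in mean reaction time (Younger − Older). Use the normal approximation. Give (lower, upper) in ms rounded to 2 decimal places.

(67.78, 114.02)

SE₁ = s₁/√n₁ = 88.0/√154 = 7.0912; SE₂ = 67.6/√151 = 5.5012.
Independent samples, unequal variances: SE_diff = √(SE₁² + SE₂²) = √(50.28511744 + 30.26320144) = 8.9749.
z* = 2.576, so margin of error = 2.576 × 8.9749 = 23.1193.
Difference in means = 475.9 − 385.0 = 90.9000.
90.9000 ± 23.1193 → (67.78, 114.02).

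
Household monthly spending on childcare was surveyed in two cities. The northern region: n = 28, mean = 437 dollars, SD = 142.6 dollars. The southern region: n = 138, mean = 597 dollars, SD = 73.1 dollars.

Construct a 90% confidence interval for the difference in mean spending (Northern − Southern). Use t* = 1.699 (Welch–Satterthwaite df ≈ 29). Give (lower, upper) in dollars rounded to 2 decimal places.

Standard errors of each mean: 142.6/√28 = 26.9489 and 73.1/√138 = 6.2227.
SE(x̄₁ − x̄₂) = √(26.9489² + 6.2227²) = 27.6580 for independent samples with unequal variances.
With t* = 1.699, the margin is 1.699 × 27.6580 = 46.9909.
x̄₁ − x̄₂ = 437 − 597 = -160.0000; the interval is -160.0000 ± 46.9909 = (-206.99, -113.01).

(-206.99, -113.01)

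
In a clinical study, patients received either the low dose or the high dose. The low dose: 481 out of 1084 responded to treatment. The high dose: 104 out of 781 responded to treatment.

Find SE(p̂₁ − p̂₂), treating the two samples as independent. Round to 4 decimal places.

First, p̂₁ = 481/1084 = 0.4437; p̂₂ = 104/781 = 0.1332.
The two standard errors are √(0.4437×0.5563/1084) = 0.01509 and √(0.1332×0.8668/781) = 0.01216.
Because the samples are independent, SE_diff = √(0.01509² + 0.01216²) = 0.01938.

0.0194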